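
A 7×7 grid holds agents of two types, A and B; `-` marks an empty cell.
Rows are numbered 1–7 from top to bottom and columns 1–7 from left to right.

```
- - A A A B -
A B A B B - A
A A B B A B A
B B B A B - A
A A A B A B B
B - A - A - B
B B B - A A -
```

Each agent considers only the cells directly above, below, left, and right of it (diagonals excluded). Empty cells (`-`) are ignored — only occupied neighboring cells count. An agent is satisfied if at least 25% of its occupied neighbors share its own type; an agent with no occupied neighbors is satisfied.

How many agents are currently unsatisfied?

Row 1: (1,3)A 2/2 ✓ · (1,4)A 2/3 ✓ · (1,5)A 1/3 ✓ · (1,6)B 0/1 ✗
Row 2: (2,1)A 1/2 ✓ · (2,2)B 0/3 ✗ · (2,3)A 1/4 ✓ · (2,4)B 2/4 ✓ · (2,5)B 1/3 ✓ · (2,7)A 1/1 ✓
Row 3: (3,1)A 2/3 ✓ · (3,2)A 1/4 ✓ · (3,3)B 2/4 ✓ · (3,4)B 2/4 ✓ · (3,5)A 0/4 ✗ · (3,6)B 0/2 ✗ · (3,7)A 2/3 ✓
Row 4: (4,1)B 1/3 ✓ · (4,2)B 2/4 ✓ · (4,3)B 2/4 ✓ · (4,4)A 0/4 ✗ · (4,5)B 0/3 ✗ · (4,7)A 1/2 ✓
Row 5: (5,1)A 1/3 ✓ · (5,2)A 2/3 ✓ · (5,3)A 2/4 ✓ · (5,4)B 0/3 ✗ · (5,5)A 1/4 ✓ · (5,6)B 1/2 ✓ · (5,7)B 2/3 ✓
Row 6: (6,1)B 1/2 ✓ · (6,3)A 1/2 ✓ · (6,5)A 2/2 ✓ · (6,7)B 1/1 ✓
Row 7: (7,1)B 2/2 ✓ · (7,2)B 2/2 ✓ · (7,3)B 1/2 ✓ · (7,5)A 2/2 ✓ · (7,6)A 1/1 ✓
Unsatisfied: (1,6), (2,2), (3,5), (3,6), (4,4), (4,5), (5,4) — 7 in total.

7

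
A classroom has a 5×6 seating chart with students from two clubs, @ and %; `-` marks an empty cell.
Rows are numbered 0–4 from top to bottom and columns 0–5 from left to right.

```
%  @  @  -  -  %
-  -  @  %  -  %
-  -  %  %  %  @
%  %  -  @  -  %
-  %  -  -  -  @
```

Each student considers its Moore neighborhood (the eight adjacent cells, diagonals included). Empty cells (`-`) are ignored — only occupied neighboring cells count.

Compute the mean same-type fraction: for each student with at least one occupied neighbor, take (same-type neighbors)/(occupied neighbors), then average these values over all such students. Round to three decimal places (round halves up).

(0,0)% 0/1
(0,1)@ 2/3
(0,2)@ 2/3
(0,5)% 1/1
(1,2)@ 2/5
(1,3)% 3/5
(1,5)% 2/3
(2,2)% 3/5
(2,3)% 3/5
(2,4)% 4/6
(2,5)@ 0/3
(3,0)% 2/2
(3,1)% 3/3
(3,3)@ 0/3
(3,5)% 1/3
(4,1)% 2/2
(4,5)@ 0/1
Sum over 17 students: 0/1 + 2/3 + 2/3 + 1/1 + 2/5 + 3/5 + 2/3 + 3/5 + 3/5 + 4/6 + 0/3 + 2/2 + 3/3 + 0/3 + 1/3 + 2/2 + 0/1 = 46/5; mean = 46/5 ÷ 17 = 46/85 = 0.541176… → 0.541.

0.541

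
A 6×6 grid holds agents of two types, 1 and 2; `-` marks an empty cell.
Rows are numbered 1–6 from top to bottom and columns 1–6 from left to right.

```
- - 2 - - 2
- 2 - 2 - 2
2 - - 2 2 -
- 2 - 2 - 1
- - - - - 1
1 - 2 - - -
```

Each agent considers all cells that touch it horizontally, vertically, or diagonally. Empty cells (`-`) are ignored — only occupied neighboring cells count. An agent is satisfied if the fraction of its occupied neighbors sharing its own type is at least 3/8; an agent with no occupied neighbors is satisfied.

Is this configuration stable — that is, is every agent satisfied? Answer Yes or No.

Yes

Row 1: (1,3)2 2/2 ✓ · (1,6)2 1/1 ✓
Row 2: (2,2)2 2/2 ✓ · (2,4)2 3/3 ✓ · (2,6)2 2/2 ✓
Row 3: (3,1)2 2/2 ✓ · (3,4)2 3/3 ✓ · (3,5)2 4/5 ✓
Row 4: (4,2)2 1/1 ✓ · (4,4)2 2/2 ✓ · (4,6)1 1/2 ✓
Row 5: (5,6)1 1/1 ✓
Row 6: (6,1)1 0/0 ✓ · (6,3)2 0/0 ✓
All meet the threshold, so the configuration is stable.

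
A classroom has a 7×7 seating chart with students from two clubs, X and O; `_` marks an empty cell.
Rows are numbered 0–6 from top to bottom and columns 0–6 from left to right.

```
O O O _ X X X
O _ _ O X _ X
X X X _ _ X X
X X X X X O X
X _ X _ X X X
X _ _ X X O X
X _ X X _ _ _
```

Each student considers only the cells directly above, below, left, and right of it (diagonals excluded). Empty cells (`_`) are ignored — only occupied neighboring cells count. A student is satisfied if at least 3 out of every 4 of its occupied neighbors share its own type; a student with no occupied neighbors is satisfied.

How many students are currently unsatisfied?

Row 0: (0,0)O 2/2 satisfied · (0,1)O 2/2 satisfied · (0,2)O 1/1 satisfied · (0,4)X 2/2 satisfied · (0,5)X 2/2 satisfied · (0,6)X 2/2 satisfied
Row 1: (1,0)O 1/2 not · (1,3)O 0/1 not · (1,4)X 1/2 not · (1,6)X 2/2 satisfied
Row 2: (2,0)X 2/3 not · (2,1)X 3/3 satisfied · (2,2)X 2/2 satisfied · (2,5)X 1/2 not · (2,6)X 3/3 satisfied
Row 3: (3,0)X 3/3 satisfied · (3,1)X 3/3 satisfied · (3,2)X 4/4 satisfied · (3,3)X 2/2 satisfied · (3,4)X 2/3 not · (3,5)O 0/4 not · (3,6)X 2/3 not
Row 4: (4,0)X 2/2 satisfied · (4,2)X 1/1 satisfied · (4,4)X 3/3 satisfied · (4,5)X 2/4 not · (4,6)X 3/3 satisfied
Row 5: (5,0)X 2/2 satisfied · (5,3)X 2/2 satisfied · (5,4)X 2/3 not · (5,5)O 0/3 not · (5,6)X 1/2 not
Row 6: (6,0)X 1/1 satisfied · (6,2)X 1/1 satisfied · (6,3)X 2/2 satisfied
Unsatisfied: (1,0), (1,3), (1,4), (2,0), (2,5), (3,4), (3,5), (3,6), (4,5), (5,4), (5,5), (5,6) — 12 in total.

12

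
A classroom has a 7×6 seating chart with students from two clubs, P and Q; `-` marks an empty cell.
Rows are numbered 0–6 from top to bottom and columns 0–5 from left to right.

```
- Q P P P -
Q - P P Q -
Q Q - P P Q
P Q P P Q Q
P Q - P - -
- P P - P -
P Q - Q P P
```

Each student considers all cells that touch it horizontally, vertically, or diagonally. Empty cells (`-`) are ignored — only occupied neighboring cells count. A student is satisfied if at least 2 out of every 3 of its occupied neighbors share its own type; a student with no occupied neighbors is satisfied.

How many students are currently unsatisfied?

15

(0,1)Q 1/3 unhappy
(0,2)P 3/4 ok
(0,3)P 4/5 ok
(0,4)P 2/3 ok
(1,0)Q 3/3 ok
(1,2)P 4/6 ok
(1,3)P 6/7 ok
(1,4)Q 1/6 unhappy
(2,0)Q 3/4 ok
(2,1)Q 3/6 unhappy
(2,3)P 5/7 ok
(2,4)P 3/7 unhappy
(2,5)Q 3/4 ok
(3,0)P 1/5 unhappy
(3,1)Q 3/6 unhappy
(3,2)P 3/6 unhappy
(3,3)P 4/5 ok
(3,4)Q 2/6 unhappy
(3,5)Q 2/3 ok
(4,0)P 2/4 unhappy
(4,1)Q 1/6 unhappy
(4,3)P 4/5 ok
(5,1)P 3/5 unhappy
(5,2)P 2/5 unhappy
(5,4)P 3/4 ok
(6,0)P 1/2 unhappy
(6,1)Q 0/3 unhappy
(6,3)Q 0/3 unhappy
(6,4)P 2/3 ok
(6,5)P 2/2 ok
Unsatisfied: (0,1), (1,4), (2,1), (2,4), (3,0), (3,1), (3,2), (3,4), (4,0), (4,1), (5,1), (5,2), (6,0), (6,1), (6,3) — 15 in total.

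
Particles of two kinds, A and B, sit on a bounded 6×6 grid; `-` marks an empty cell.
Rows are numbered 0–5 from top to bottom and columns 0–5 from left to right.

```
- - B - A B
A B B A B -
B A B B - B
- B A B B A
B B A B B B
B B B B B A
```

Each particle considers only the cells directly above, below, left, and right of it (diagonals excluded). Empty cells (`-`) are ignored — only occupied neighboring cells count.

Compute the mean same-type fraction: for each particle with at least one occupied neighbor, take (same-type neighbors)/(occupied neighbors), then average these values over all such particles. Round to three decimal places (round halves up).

0.456

(0,2)B 1/1
(0,4)A 0/2
(0,5)B 0/1
(1,0)A 0/2
(1,1)B 1/3
(1,2)B 3/4
(1,3)A 0/3
(1,4)B 0/2
(2,0)B 0/2
(2,1)A 0/4
(2,2)B 2/4
(2,3)B 2/3
(2,5)B 0/1
(3,1)B 1/3
(3,2)A 1/4
(3,3)B 3/4
(3,4)B 2/3
(3,5)A 0/3
(4,0)B 2/2
(4,1)B 3/4
(4,2)A 1/4
(4,3)B 3/4
(4,4)B 4/4
(4,5)B 1/3
(5,0)B 2/2
(5,1)B 3/3
(5,2)B 2/3
(5,3)B 3/3
(5,4)B 2/3
(5,5)A 0/2
Sum over 30 particles: 1/1 + 0/2 + 0/1 + 0/2 + 1/3 + 3/4 + 0/3 + 0/2 + 0/2 + 0/4 + 2/4 + 2/3 + 0/1 + 1/3 + 1/4 + 3/4 + 2/3 + 0/3 + 2/2 + 3/4 + 1/4 + 3/4 + 4/4 + 1/3 + 2/2 + 3/3 + 2/3 + 3/3 + 2/3 + 0/2 = 41/3; mean = 41/3 ÷ 30 = 41/90 = 0.455555… → 0.456.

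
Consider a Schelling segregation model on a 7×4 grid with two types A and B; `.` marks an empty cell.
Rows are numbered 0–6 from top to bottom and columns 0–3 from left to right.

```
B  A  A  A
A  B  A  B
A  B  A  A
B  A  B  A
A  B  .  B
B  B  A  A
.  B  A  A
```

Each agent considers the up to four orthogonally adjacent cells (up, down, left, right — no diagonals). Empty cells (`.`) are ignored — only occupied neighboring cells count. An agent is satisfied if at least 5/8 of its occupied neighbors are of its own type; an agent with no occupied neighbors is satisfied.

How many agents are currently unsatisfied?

(0,0)B 0/2 not
(0,1)A 1/3 not
(0,2)A 3/3 satisfied
(0,3)A 1/2 not
(1,0)A 1/3 not
(1,1)B 1/4 not
(1,2)A 2/4 not
(1,3)B 0/3 not
(2,0)A 1/3 not
(2,1)B 1/4 not
(2,2)A 2/4 not
(2,3)A 2/3 satisfied
(3,0)B 0/3 not
(3,1)A 0/4 not
(3,2)B 0/3 not
(3,3)A 1/3 not
(4,0)A 0/3 not
(4,1)B 1/3 not
(4,3)B 0/2 not
(5,0)B 1/2 not
(5,1)B 3/4 satisfied
(5,2)A 2/3 satisfied
(5,3)A 2/3 satisfied
(6,1)B 1/2 not
(6,2)A 2/3 satisfied
(6,3)A 2/2 satisfied
Unsatisfied: (0,0), (0,1), (0,3), (1,0), (1,1), (1,2), (1,3), (2,0), (2,1), (2,2), (3,0), (3,1), (3,2), (3,3), (4,0), (4,1), (4,3), (5,0), (6,1) — 19 in total.

19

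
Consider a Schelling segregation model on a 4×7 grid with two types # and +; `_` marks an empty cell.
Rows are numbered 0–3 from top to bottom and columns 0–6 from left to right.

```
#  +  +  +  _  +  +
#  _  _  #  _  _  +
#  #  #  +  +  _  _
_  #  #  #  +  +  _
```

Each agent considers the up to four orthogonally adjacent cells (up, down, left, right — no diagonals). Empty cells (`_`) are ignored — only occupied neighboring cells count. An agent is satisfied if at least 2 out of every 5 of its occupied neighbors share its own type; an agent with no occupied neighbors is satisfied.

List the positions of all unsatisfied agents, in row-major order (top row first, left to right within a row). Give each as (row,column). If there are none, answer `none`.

(0,0)# 1/2 ✓
(0,1)+ 1/2 ✓
(0,2)+ 2/2 ✓
(0,3)+ 1/2 ✓
(0,5)+ 1/1 ✓
(0,6)+ 2/2 ✓
(1,0)# 2/2 ✓
(1,3)# 0/2 ✗
(1,6)+ 1/1 ✓
(2,0)# 2/2 ✓
(2,1)# 3/3 ✓
(2,2)# 2/3 ✓
(2,3)+ 1/4 ✗
(2,4)+ 2/2 ✓
(3,1)# 2/2 ✓
(3,2)# 3/3 ✓
(3,3)# 1/3 ✗
(3,4)+ 2/3 ✓
(3,5)+ 1/1 ✓

(1,3), (2,3), (3,3)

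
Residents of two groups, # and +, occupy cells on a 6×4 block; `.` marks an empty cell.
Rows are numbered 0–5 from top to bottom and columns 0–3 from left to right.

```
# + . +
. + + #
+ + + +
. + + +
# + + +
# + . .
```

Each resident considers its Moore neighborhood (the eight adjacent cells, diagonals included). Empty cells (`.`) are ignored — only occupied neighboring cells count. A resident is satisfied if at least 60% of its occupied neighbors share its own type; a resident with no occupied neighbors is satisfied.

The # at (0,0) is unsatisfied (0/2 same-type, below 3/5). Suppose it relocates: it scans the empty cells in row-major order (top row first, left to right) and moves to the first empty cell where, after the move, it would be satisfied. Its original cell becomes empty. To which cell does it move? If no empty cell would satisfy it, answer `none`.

Vacating (0,0). Empty cells in order:
  (0,2): 1/5 same-type → still unsatisfied.
  (1,0): 0/4 same-type → still unsatisfied.
  (3,0): 1/5 same-type → still unsatisfied.
  (5,2): 0/4 same-type → still unsatisfied.
  (5,3): 0/2 same-type → still unsatisfied.

none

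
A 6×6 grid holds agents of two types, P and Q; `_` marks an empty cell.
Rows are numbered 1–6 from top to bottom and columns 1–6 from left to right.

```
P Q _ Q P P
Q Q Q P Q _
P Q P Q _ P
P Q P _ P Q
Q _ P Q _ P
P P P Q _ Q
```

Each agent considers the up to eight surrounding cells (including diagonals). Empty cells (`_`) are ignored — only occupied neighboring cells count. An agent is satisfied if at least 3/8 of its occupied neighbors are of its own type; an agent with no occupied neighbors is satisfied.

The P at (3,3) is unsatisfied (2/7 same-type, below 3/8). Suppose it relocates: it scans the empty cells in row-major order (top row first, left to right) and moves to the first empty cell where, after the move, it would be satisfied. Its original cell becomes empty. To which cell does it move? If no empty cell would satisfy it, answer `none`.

(2,6)

Vacating (3,3). Empty cells in order:
  (1,3): 1/5 same-type → still unsatisfied.
  (2,6): 3/4 same-type → satisfied — stop here.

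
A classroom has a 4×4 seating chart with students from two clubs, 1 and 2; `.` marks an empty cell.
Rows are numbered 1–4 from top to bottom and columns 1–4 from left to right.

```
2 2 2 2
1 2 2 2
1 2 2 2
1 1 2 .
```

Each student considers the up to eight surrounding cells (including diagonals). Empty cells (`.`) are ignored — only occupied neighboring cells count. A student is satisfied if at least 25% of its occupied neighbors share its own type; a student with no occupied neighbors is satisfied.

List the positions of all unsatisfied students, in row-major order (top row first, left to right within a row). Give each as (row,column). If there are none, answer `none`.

Row 1: (1,1)2 2/3 satisfied · (1,2)2 4/5 satisfied · (1,3)2 5/5 satisfied · (1,4)2 3/3 satisfied
Row 2: (2,1)1 1/5 not · (2,2)2 6/8 satisfied · (2,3)2 8/8 satisfied · (2,4)2 5/5 satisfied
Row 3: (3,1)1 3/5 satisfied · (3,2)2 4/8 satisfied · (3,3)2 6/7 satisfied · (3,4)2 4/4 satisfied
Row 4: (4,1)1 2/3 satisfied · (4,2)1 2/5 satisfied · (4,3)2 3/4 satisfied

(2,1)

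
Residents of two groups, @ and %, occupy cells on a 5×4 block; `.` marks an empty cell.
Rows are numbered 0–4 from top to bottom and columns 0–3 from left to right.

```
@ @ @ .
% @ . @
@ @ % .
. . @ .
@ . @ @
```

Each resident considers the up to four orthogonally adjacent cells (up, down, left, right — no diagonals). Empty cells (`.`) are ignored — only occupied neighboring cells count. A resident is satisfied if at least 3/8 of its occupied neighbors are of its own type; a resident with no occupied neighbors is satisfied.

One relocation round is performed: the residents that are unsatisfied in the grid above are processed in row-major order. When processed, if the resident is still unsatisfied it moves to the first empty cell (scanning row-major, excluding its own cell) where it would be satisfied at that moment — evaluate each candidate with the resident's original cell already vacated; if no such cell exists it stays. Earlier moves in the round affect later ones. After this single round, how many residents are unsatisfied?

Initially unsatisfied (in order): (1,0), (2,2).
  (1,0) → (2,3).
  (2,2): no empty cell satisfies it; stays.
Resulting grid:
@ @ @ .
. @ . @
@ @ % %
. . @ .
@ . @ @
Unsatisfied now: (1,3), (2,2).

2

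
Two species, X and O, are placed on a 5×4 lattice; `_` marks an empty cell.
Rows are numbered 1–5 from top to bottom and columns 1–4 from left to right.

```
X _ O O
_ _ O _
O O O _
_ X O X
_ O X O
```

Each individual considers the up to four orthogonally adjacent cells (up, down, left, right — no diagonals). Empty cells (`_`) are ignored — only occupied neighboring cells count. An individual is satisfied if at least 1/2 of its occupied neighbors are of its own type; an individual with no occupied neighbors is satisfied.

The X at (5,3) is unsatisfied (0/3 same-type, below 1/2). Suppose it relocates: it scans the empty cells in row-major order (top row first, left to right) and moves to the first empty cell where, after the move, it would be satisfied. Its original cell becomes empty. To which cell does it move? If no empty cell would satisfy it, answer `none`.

(1,2)

Vacating (5,3). Empty cells in order:
  (1,2): 1/2 same-type → satisfied — stop here.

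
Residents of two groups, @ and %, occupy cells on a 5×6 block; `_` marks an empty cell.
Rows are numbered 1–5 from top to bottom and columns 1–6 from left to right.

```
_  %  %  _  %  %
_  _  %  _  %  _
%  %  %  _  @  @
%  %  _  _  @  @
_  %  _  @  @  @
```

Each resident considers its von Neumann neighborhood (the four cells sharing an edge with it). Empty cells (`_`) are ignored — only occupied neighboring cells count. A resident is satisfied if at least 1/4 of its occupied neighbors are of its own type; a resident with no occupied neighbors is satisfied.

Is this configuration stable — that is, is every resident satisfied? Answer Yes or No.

Yes

Row 1: (1,2)% 1/1 ok · (1,3)% 2/2 ok · (1,5)% 2/2 ok · (1,6)% 1/1 ok
Row 2: (2,3)% 2/2 ok · (2,5)% 1/2 ok
Row 3: (3,1)% 2/2 ok · (3,2)% 3/3 ok · (3,3)% 2/2 ok · (3,5)@ 2/3 ok · (3,6)@ 2/2 ok
Row 4: (4,1)% 2/2 ok · (4,2)% 3/3 ok · (4,5)@ 3/3 ok · (4,6)@ 3/3 ok
Row 5: (5,2)% 1/1 ok · (5,4)@ 1/1 ok · (5,5)@ 3/3 ok · (5,6)@ 2/2 ok
All meet the threshold, so the configuration is stable.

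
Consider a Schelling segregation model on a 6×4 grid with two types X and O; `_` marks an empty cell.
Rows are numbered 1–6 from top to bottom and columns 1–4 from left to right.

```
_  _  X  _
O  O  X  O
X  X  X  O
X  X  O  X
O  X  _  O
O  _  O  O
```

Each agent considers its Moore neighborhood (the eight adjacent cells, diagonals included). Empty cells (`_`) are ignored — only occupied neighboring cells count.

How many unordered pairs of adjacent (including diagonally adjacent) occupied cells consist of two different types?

24

Scan each occupied cell's neighbors to the right and below (and the two forward diagonals) so each pair is counted once.
From row 1: 2 unlike of 3 pairs (running 2/3).
From row 2: 9 unlike of 13 pairs (running 11/16).
From row 3: 4 unlike of 13 pairs (running 15/29).
From row 4: 6 unlike of 10 pairs (running 21/39).
From row 5: 3 unlike of 6 pairs (running 24/45).
From row 6: 0 unlike of 1 pairs (running 24/46).
Total adjacent occupied pairs: 46; unlike-type pairs: 24.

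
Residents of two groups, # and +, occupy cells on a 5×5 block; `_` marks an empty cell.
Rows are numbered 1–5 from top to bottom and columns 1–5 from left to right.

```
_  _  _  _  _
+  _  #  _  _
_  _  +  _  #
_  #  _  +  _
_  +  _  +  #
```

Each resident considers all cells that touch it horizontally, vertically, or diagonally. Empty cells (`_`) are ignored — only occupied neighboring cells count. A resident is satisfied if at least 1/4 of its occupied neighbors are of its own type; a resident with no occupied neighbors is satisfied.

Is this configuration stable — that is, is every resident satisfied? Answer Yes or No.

No

Row 2: (2,1)+ 0/0 satisfied · (2,3)# 0/1 not
Row 3: (3,3)+ 1/3 satisfied · (3,5)# 0/1 not
Row 4: (4,2)# 0/2 not · (4,4)+ 2/4 satisfied
Row 5: (5,2)+ 0/1 not · (5,4)+ 1/2 satisfied · (5,5)# 0/2 not
For instance (2,3) has only 0/1 same-type neighbors, below 1/4.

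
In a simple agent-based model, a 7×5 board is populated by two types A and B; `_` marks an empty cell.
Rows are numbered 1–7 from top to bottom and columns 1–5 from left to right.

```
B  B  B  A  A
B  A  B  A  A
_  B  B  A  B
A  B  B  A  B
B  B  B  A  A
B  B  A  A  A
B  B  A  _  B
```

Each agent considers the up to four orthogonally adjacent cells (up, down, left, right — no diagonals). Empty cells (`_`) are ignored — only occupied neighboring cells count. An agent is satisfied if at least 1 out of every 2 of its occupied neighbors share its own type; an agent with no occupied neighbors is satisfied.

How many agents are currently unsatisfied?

5

(1,1)B 2/2 satisfied
(1,2)B 2/3 satisfied
(1,3)B 2/3 satisfied
(1,4)A 2/3 satisfied
(1,5)A 2/2 satisfied
(2,1)B 1/2 satisfied
(2,2)A 0/4 not
(2,3)B 2/4 satisfied
(2,4)A 3/4 satisfied
(2,5)A 2/3 satisfied
(3,2)B 2/3 satisfied
(3,3)B 3/4 satisfied
(3,4)A 2/4 satisfied
(3,5)B 1/3 not
(4,1)A 0/2 not
(4,2)B 3/4 satisfied
(4,3)B 3/4 satisfied
(4,4)A 2/4 satisfied
(4,5)B 1/3 not
(5,1)B 2/3 satisfied
(5,2)B 4/4 satisfied
(5,3)B 2/4 satisfied
(5,4)A 3/4 satisfied
(5,5)A 2/3 satisfied
(6,1)B 3/3 satisfied
(6,2)B 3/4 satisfied
(6,3)A 2/4 satisfied
(6,4)A 3/3 satisfied
(6,5)A 2/3 satisfied
(7,1)B 2/2 satisfied
(7,2)B 2/3 satisfied
(7,3)A 1/2 satisfied
(7,5)B 0/1 not
Unsatisfied: (2,2), (3,5), (4,1), (4,5), (7,5) — 5 in total.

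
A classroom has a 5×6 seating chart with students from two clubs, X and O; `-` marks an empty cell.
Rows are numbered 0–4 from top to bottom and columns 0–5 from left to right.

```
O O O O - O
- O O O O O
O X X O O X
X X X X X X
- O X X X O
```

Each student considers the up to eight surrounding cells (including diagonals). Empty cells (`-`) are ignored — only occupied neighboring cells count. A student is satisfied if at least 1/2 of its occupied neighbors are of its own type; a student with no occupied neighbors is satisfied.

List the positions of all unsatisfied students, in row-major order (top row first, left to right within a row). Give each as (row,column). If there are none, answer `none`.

(0,0)O 2/2 ok
(0,1)O 4/4 ok
(0,2)O 5/5 ok
(0,3)O 4/4 ok
(0,5)O 2/2 ok
(1,1)O 5/7 ok
(1,2)O 6/8 ok
(1,3)O 6/7 ok
(1,4)O 6/7 ok
(1,5)O 3/4 ok
(2,0)O 1/4 unhappy
(2,1)X 4/7 ok
(2,2)X 4/8 ok
(2,3)O 4/8 ok
(2,4)O 4/8 ok
(2,5)X 2/5 unhappy
(3,0)X 2/4 ok
(3,1)X 5/7 ok
(3,2)X 6/8 ok
(3,3)X 6/8 ok
(3,4)X 5/8 ok
(3,5)X 3/5 ok
(4,1)O 0/4 unhappy
(4,2)X 4/5 ok
(4,3)X 5/5 ok
(4,4)X 4/5 ok
(4,5)O 0/3 unhappy

(2,0), (2,5), (4,1), (4,5)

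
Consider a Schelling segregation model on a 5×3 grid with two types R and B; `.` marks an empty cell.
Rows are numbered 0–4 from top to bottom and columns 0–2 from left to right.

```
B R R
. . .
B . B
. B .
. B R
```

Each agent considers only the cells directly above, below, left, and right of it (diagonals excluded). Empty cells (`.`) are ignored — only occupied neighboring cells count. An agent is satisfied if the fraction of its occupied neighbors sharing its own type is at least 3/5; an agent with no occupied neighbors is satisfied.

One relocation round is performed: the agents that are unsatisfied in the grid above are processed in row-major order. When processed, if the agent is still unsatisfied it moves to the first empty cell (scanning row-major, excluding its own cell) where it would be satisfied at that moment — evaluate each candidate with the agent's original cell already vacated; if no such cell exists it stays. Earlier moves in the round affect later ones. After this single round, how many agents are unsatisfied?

0

Initially unsatisfied (in order): (0,0), (0,1), (4,1), (4,2).
  (0,0) → (1,0).
  (0,1): now satisfied by earlier moves; stays.
  (4,1) → (2,1).
  (4,2): now satisfied by earlier moves; stays.
Resulting grid:
. R R
B . .
B B B
. B .
. . R
All satisfied now.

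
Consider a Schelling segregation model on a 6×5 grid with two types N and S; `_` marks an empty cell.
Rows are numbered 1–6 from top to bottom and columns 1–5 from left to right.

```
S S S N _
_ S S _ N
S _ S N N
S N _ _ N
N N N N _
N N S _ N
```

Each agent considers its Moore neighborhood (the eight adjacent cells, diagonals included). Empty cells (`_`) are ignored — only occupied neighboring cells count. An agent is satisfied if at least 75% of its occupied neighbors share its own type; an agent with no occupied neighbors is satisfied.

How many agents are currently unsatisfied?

Row 1: (1,1)S 2/2 ✓ · (1,2)S 4/4 ✓ · (1,3)S 3/4 ✓ · (1,4)N 1/3 ✗
Row 2: (2,2)S 6/6 ✓ · (2,3)S 4/6 ✗ · (2,5)N 3/3 ✓
Row 3: (3,1)S 2/3 ✗ · (3,3)S 2/4 ✗ · (3,4)N 3/5 ✗ · (3,5)N 3/3 ✓
Row 4: (4,1)S 1/4 ✗ · (4,2)N 3/6 ✗ · (4,5)N 3/3 ✓
Row 5: (5,1)N 4/5 ✓ · (5,2)N 5/7 ✗ · (5,3)N 4/5 ✓ · (5,4)N 3/4 ✓
Row 6: (6,1)N 3/3 ✓ · (6,2)N 4/5 ✓ · (6,3)S 0/4 ✗ · (6,5)N 1/1 ✓
Unsatisfied: (1,4), (2,3), (3,1), (3,3), (3,4), (4,1), (4,2), (5,2), (6,3) — 9 in total.

9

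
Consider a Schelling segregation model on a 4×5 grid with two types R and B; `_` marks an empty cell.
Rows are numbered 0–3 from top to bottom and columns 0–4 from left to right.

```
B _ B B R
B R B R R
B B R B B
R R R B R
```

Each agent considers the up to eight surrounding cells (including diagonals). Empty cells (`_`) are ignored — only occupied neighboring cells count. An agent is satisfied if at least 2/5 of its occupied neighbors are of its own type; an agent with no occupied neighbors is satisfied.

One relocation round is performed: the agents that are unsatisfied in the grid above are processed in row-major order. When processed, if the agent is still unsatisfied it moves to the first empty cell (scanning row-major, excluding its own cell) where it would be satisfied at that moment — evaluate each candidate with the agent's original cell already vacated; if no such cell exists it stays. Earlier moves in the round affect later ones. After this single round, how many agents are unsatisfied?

3

Initially unsatisfied (in order): (1,1), (1,3), (2,1), (2,3), (3,0), (3,4).
  (1,1): no empty cell satisfies it; stays.
  (1,3): no empty cell satisfies it; stays.
  (2,1) → (0,1).
  (2,3): no empty cell satisfies it; stays.
  (3,0): now satisfied by earlier moves; stays.
  (3,4) → (2,1).
Resulting grid:
B B B B R
B R B R R
B R R B B
R R R B _
Unsatisfied now: (1,1), (1,3), (2,0).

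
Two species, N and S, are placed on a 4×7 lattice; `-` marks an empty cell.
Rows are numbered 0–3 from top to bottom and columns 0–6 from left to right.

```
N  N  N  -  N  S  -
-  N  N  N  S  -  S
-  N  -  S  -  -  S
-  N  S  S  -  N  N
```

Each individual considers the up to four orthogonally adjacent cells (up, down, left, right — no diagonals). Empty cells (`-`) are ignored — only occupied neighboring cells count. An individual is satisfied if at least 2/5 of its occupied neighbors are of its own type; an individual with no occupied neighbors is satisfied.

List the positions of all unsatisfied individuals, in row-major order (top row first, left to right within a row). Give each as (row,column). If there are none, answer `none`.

Row 0: (0,0)N 1/1 satisfied · (0,1)N 3/3 satisfied · (0,2)N 2/2 satisfied · (0,4)N 0/2 not · (0,5)S 0/1 not
Row 1: (1,1)N 3/3 satisfied · (1,2)N 3/3 satisfied · (1,3)N 1/3 not · (1,4)S 0/2 not · (1,6)S 1/1 satisfied
Row 2: (2,1)N 2/2 satisfied · (2,3)S 1/2 satisfied · (2,6)S 1/2 satisfied
Row 3: (3,1)N 1/2 satisfied · (3,2)S 1/2 satisfied · (3,3)S 2/2 satisfied · (3,5)N 1/1 satisfied · (3,6)N 1/2 satisfied

(0,4), (0,5), (1,3), (1,4)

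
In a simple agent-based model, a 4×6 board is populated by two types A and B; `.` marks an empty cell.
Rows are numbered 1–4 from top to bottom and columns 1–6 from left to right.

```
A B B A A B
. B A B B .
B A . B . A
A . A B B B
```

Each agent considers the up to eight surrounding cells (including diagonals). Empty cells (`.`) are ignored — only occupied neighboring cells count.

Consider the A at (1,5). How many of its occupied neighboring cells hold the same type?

Occupied neighbors of (1,5): (1,4)=A, (1,6)=B, (2,4)=B, (2,5)=B.
Same type (A): 1 of 4.

1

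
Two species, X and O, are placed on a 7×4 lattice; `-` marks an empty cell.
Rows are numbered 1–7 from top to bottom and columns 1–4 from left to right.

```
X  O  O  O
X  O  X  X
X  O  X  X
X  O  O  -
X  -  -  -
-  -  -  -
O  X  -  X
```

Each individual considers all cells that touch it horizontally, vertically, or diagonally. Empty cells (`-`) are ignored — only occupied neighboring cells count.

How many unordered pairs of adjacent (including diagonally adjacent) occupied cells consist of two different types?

Scan each occupied cell's neighbors to the right and below (and the two forward diagonals) so each pair is counted once.
From row 1: 8 unlike of 13 pairs (running 8/13).
From row 2: 6 unlike of 13 pairs (running 14/26).
From row 3: 7 unlike of 11 pairs (running 21/37).
From row 4: 2 unlike of 4 pairs (running 23/41).
From row 7: 1 unlike of 1 pairs (running 24/42).
Total adjacent occupied pairs: 42; unlike-type pairs: 24.

24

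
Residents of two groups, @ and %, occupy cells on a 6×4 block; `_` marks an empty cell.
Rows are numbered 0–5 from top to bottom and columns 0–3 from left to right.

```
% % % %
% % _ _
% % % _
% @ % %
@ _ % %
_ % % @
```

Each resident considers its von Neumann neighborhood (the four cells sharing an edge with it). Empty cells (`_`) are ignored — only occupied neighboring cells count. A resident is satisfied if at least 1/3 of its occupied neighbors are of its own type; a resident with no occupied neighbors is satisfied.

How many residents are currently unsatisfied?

Row 0: (0,0)% 2/2 ok · (0,1)% 3/3 ok · (0,2)% 2/2 ok · (0,3)% 1/1 ok
Row 1: (1,0)% 3/3 ok · (1,1)% 3/3 ok
Row 2: (2,0)% 3/3 ok · (2,1)% 3/4 ok · (2,2)% 2/2 ok
Row 3: (3,0)% 1/3 ok · (3,1)@ 0/3 unhappy · (3,2)% 3/4 ok · (3,3)% 2/2 ok
Row 4: (4,0)@ 0/1 unhappy · (4,2)% 3/3 ok · (4,3)% 2/3 ok
Row 5: (5,1)% 1/1 ok · (5,2)% 2/3 ok · (5,3)@ 0/2 unhappy
Unsatisfied: (3,1), (4,0), (5,3) — 3 in total.

3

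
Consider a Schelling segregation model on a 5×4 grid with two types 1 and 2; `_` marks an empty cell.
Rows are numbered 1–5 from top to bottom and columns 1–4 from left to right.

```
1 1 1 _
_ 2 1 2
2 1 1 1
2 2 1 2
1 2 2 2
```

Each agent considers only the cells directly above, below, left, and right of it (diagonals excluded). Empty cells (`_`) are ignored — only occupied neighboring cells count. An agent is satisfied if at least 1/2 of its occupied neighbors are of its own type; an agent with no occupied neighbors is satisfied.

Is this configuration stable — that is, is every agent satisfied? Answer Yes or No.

Row 1: (1,1)1 1/1 satisfied · (1,2)1 2/3 satisfied · (1,3)1 2/2 satisfied
Row 2: (2,2)2 0/3 not · (2,3)1 2/4 satisfied · (2,4)2 0/2 not
Row 3: (3,1)2 1/2 satisfied · (3,2)1 1/4 not · (3,3)1 4/4 satisfied · (3,4)1 1/3 not
Row 4: (4,1)2 2/3 satisfied · (4,2)2 2/4 satisfied · (4,3)1 1/4 not · (4,4)2 1/3 not
Row 5: (5,1)1 0/2 not · (5,2)2 2/3 satisfied · (5,3)2 2/3 satisfied · (5,4)2 2/2 satisfied
For instance (2,2) has only 0/3 same-type neighbors, below 1/2.

No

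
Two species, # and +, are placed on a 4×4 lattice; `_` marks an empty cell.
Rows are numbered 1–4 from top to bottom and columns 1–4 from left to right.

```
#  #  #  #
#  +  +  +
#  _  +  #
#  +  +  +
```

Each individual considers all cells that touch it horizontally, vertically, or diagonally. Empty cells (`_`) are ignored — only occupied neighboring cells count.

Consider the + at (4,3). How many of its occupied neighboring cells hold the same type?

3

Occupied neighbors of (4,3): (3,3)=+, (3,4)=#, (4,2)=+, (4,4)=+.
Same type (+): 3 of 4.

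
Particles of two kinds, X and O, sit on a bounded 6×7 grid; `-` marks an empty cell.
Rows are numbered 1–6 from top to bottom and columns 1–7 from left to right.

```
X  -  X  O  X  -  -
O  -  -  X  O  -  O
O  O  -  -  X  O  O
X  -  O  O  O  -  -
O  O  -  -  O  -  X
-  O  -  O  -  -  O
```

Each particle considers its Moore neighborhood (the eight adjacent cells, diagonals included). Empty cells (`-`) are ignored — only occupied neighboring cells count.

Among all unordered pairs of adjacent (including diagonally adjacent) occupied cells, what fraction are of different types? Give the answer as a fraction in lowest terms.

Scan each occupied cell's neighbors to the right and below (and the two forward diagonals) so each pair is counted once.
From row 1: 5 unlike of 8 pairs (running 5/8).
From row 2: 2 unlike of 8 pairs (running 7/16).
From row 3: 5 unlike of 9 pairs (running 12/25).
From row 4: 2 unlike of 7 pairs (running 14/32).
From row 5: 1 unlike of 5 pairs (running 15/37).
Total adjacent occupied pairs: 37; unlike-type pairs: 15.
15/37 is already in lowest terms.

15/37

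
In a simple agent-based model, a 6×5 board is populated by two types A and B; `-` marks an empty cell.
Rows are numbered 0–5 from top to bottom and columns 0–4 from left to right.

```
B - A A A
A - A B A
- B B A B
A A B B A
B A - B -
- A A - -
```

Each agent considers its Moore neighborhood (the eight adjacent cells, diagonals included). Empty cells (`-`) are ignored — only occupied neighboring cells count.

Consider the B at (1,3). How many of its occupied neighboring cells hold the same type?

Occupied neighbors of (1,3): (0,2)=A, (0,3)=A, (0,4)=A, (1,2)=A, (1,4)=A, (2,2)=B, (2,3)=A, (2,4)=B.
Same type (B): 2 of 8.

2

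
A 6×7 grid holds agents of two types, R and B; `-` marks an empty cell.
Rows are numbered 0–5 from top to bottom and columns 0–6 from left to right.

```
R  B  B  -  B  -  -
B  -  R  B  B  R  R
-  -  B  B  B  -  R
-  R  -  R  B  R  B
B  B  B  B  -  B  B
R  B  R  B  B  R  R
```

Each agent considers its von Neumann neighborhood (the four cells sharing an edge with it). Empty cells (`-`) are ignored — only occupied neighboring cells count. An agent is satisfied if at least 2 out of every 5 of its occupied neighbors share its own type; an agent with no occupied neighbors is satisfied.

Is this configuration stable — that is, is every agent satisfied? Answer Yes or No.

No

Row 0: (0,0)R 0/2 unhappy · (0,1)B 1/2 ok · (0,2)B 1/2 ok · (0,4)B 1/1 ok
Row 1: (1,0)B 0/1 unhappy · (1,2)R 0/3 unhappy · (1,3)B 2/3 ok · (1,4)B 3/4 ok · (1,5)R 1/2 ok · (1,6)R 2/2 ok
Row 2: (2,2)B 1/2 ok · (2,3)B 3/4 ok · (2,4)B 3/3 ok · (2,6)R 1/2 ok
Row 3: (3,1)R 0/1 unhappy · (3,3)R 0/3 unhappy · (3,4)B 1/3 unhappy · (3,5)R 0/3 unhappy · (3,6)B 1/3 unhappy
Row 4: (4,0)B 1/2 ok · (4,1)B 3/4 ok · (4,2)B 2/3 ok · (4,3)B 2/3 ok · (4,5)B 1/3 unhappy · (4,6)B 2/3 ok
Row 5: (5,0)R 0/2 unhappy · (5,1)B 1/3 unhappy · (5,2)R 0/3 unhappy · (5,3)B 2/3 ok · (5,4)B 1/2 ok · (5,5)R 1/3 unhappy · (5,6)R 1/2 ok
For instance (0,0) has only 0/2 same-type neighbors, below 2/5.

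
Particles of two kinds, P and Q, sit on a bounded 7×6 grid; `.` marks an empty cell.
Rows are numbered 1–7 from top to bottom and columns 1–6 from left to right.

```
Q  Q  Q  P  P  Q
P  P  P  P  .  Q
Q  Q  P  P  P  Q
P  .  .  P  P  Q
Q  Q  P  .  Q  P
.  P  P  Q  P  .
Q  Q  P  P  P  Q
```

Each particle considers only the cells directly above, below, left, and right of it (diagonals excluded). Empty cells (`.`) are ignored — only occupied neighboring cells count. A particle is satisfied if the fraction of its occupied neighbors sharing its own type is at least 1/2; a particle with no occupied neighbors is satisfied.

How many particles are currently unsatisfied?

14

(1,1)Q 1/2 ✓
(1,2)Q 2/3 ✓
(1,3)Q 1/3 ✗
(1,4)P 2/3 ✓
(1,5)P 1/2 ✓
(1,6)Q 1/2 ✓
(2,1)P 1/3 ✗
(2,2)P 2/4 ✓
(2,3)P 3/4 ✓
(2,4)P 3/3 ✓
(2,6)Q 2/2 ✓
(3,1)Q 1/3 ✗
(3,2)Q 1/3 ✗
(3,3)P 2/3 ✓
(3,4)P 4/4 ✓
(3,5)P 2/3 ✓
(3,6)Q 2/3 ✓
(4,1)P 0/2 ✗
(4,4)P 2/2 ✓
(4,5)P 2/4 ✓
(4,6)Q 1/3 ✗
(5,1)Q 1/2 ✓
(5,2)Q 1/3 ✗
(5,3)P 1/2 ✓
(5,5)Q 0/3 ✗
(5,6)P 0/2 ✗
(6,2)P 1/3 ✗
(6,3)P 3/4 ✓
(6,4)Q 0/3 ✗
(6,5)P 1/3 ✗
(7,1)Q 1/1 ✓
(7,2)Q 1/3 ✗
(7,3)P 2/3 ✓
(7,4)P 2/3 ✓
(7,5)P 2/3 ✓
(7,6)Q 0/1 ✗
Unsatisfied: (1,3), (2,1), (3,1), (3,2), (4,1), (4,6), (5,2), (5,5), (5,6), (6,2), (6,4), (6,5), (7,2), (7,6) — 14 in total.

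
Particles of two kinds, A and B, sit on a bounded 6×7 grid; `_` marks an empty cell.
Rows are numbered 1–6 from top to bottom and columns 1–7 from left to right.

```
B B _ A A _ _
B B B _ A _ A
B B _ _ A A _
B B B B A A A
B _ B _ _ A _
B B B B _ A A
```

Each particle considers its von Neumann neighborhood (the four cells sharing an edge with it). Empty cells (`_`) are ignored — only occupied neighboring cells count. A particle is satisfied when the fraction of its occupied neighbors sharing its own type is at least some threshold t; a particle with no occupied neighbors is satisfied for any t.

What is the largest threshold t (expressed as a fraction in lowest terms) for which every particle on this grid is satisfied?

(1,1)B 2/2
(1,2)B 2/2
(1,4)A 1/1
(1,5)A 2/2
(2,1)B 3/3
(2,2)B 4/4
(2,3)B 1/1
(2,5)A 2/2
(2,7)A — no occupied neighbors
(3,1)B 3/3
(3,2)B 3/3
(3,5)A 3/3
(3,6)A 2/2
(4,1)B 3/3
(4,2)B 3/3
(4,3)B 3/3
(4,4)B 1/2
(4,5)A 2/3
(4,6)A 4/4
(4,7)A 1/1
(5,1)B 2/2
(5,3)B 2/2
(5,6)A 2/2
(6,1)B 2/2
(6,2)B 2/2
(6,3)B 3/3
(6,4)B 1/1
(6,6)A 2/2
(6,7)A 1/1
The smallest same-type fraction is 1/2 at (4,4), which reduces to 1/2. Any threshold above that leaves this particle unsatisfied.

1/2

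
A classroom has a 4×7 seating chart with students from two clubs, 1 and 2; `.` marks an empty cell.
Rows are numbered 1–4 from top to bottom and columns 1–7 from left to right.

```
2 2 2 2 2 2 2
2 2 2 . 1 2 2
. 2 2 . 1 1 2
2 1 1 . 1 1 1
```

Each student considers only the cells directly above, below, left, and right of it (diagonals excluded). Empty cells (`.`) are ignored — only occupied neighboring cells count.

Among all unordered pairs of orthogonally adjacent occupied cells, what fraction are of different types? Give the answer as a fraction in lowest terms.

Scan each occupied cell's neighbors to the right and below so each pair is counted once.
From row 1: 1 unlike of 12 pairs (running 1/12).
From row 2: 2 unlike of 9 pairs (running 3/21).
From row 3: 4 unlike of 8 pairs (running 7/29).
From row 4: 1 unlike of 4 pairs (running 8/33).
Total adjacent occupied pairs: 33; unlike-type pairs: 8.
8/33 is already in lowest terms.

8/33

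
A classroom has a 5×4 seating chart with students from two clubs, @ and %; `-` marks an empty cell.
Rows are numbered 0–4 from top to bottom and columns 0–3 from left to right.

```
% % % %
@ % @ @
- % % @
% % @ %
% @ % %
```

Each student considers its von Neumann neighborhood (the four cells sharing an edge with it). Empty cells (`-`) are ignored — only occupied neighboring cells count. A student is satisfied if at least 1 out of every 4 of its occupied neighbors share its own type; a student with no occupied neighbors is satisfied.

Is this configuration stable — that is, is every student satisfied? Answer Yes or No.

No

Row 0: (0,0)% 1/2 ✓ · (0,1)% 3/3 ✓ · (0,2)% 2/3 ✓ · (0,3)% 1/2 ✓
Row 1: (1,0)@ 0/2 ✗ · (1,1)% 2/4 ✓ · (1,2)@ 1/4 ✓ · (1,3)@ 2/3 ✓
Row 2: (2,1)% 3/3 ✓ · (2,2)% 1/4 ✓ · (2,3)@ 1/3 ✓
Row 3: (3,0)% 2/2 ✓ · (3,1)% 2/4 ✓ · (3,2)@ 0/4 ✗ · (3,3)% 1/3 ✓
Row 4: (4,0)% 1/2 ✓ · (4,1)@ 0/3 ✗ · (4,2)% 1/3 ✓ · (4,3)% 2/2 ✓
For instance (1,0) has only 0/2 same-type neighbors, below 1/4.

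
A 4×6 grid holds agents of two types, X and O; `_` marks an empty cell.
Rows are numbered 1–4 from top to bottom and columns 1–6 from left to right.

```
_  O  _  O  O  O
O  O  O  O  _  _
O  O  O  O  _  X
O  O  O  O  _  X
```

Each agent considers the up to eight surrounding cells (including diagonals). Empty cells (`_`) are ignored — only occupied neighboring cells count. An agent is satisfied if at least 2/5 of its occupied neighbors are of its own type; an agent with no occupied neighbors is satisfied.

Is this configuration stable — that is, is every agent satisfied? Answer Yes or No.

Row 1: (1,2)O 3/3 ✓ · (1,4)O 3/3 ✓ · (1,5)O 3/3 ✓ · (1,6)O 1/1 ✓
Row 2: (2,1)O 4/4 ✓ · (2,2)O 6/6 ✓ · (2,3)O 7/7 ✓ · (2,4)O 5/5 ✓
Row 3: (3,1)O 5/5 ✓ · (3,2)O 8/8 ✓ · (3,3)O 8/8 ✓ · (3,4)O 5/5 ✓ · (3,6)X 1/1 ✓
Row 4: (4,1)O 3/3 ✓ · (4,2)O 5/5 ✓ · (4,3)O 5/5 ✓ · (4,4)O 3/3 ✓ · (4,6)X 1/1 ✓
All meet the threshold, so the configuration is stable.

Yes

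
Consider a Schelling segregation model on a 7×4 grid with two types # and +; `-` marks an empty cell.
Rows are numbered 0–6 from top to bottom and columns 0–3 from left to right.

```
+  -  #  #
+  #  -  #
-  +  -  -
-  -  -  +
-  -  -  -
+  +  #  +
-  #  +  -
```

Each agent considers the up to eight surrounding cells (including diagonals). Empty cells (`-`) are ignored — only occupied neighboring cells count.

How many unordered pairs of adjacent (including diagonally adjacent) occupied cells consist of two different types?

Scan each occupied cell's neighbors to the right and below (and the two forward diagonals) so each pair is counted once.
From row 0: 1 unlike of 6 pairs (running 1/6).
From row 1: 2 unlike of 3 pairs (running 3/9).
From row 5: 5 unlike of 9 pairs (running 8/18).
From row 6: 1 unlike of 1 pairs (running 9/19).
Total adjacent occupied pairs: 19; unlike-type pairs: 9.

9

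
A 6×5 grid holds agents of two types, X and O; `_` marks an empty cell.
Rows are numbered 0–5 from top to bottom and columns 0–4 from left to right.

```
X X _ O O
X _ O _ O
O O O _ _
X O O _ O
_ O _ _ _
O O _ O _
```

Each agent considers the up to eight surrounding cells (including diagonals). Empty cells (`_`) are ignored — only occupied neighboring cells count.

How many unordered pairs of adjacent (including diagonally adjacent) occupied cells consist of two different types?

7

Scan each occupied cell's neighbors to the right and below (and the two forward diagonals) so each pair is counted once.
Row 0: X(0,0)–X(0,1)= X(0,0)–X(1,0)= X(0,1)–O(1,2)≠ X(0,1)–X(1,0)= O(0,3)–O(0,4)= O(0,3)–O(1,4)= O(0,3)–O(1,2)= O(0,4)–O(1,4)=  → 1/8 unlike.
Row 1: X(1,0)–O(2,0)≠ X(1,0)–O(2,1)≠ O(1,2)–O(2,2)= O(1,2)–O(2,1)=  → 2/4 unlike.
Row 2: O(2,0)–O(2,1)= O(2,0)–X(3,0)≠ O(2,0)–O(3,1)= O(2,1)–O(2,2)= O(2,1)–O(3,1)= O(2,1)–O(3,2)= O(2,1)–X(3,0)≠ O(2,2)–O(3,2)= O(2,2)–O(3,1)=  → 2/9 unlike.
Row 3: X(3,0)–O(3,1)≠ X(3,0)–O(4,1)≠ O(3,1)–O(3,2)= O(3,1)–O(4,1)= O(3,2)–O(4,1)=  → 2/5 unlike.
Row 4: O(4,1)–O(5,1)= O(4,1)–O(5,0)=  → 0/2 unlike.
Row 5: O(5,0)–O(5,1)=  → 0/1 unlike.
Total adjacent occupied pairs: 29; unlike-type pairs: 7.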